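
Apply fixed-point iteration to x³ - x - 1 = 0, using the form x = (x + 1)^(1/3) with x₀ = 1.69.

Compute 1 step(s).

Equation: x³ - x - 1 = 0
Fixed-point form: x = (x + 1)^(1/3)
x₀ = 1.69

x_1 = g(1.690000) = 1.390755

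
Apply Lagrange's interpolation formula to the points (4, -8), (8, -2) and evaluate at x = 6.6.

Lagrange interpolation formula:
P(x) = Σ yᵢ × Lᵢ(x)
where Lᵢ(x) = Π_{j≠i} (x - xⱼ)/(xᵢ - xⱼ)

L_0(6.6) = (6.6 - 8)/(4 - 8) = 0.350000
L_1(6.6) = (6.6 - 4)/(8 - 4) = 0.650000

P(6.6) = (-8)×L_0(6.6) + (-2)×L_1(6.6)
P(6.6) = -4.100000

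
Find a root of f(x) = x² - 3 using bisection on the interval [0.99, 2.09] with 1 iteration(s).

f(x) = x² - 3
Initial interval: [0.99, 2.09]

Iteration 1:
  c_1 = (0.990000 + 2.090000)/2 = 1.540000
  f(c_1) = f(1.540000) = -0.628400
  f(a) × f(c) ≥ 0, new interval: [1.540000, 2.090000]

After 1 iteration(s), the approximation is c_1 = 1.540000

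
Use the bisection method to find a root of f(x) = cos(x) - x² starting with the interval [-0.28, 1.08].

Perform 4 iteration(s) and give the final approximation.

f(x) = cos(x) - x²
Initial interval: [-0.28, 1.08]

Iteration 1:
  c_1 = (-0.280000 + 1.080000)/2 = 0.400000
  f(c_1) = f(0.400000) = 0.761061
  f(a) × f(c) ≥ 0, new interval: [0.400000, 1.080000]
Iteration 2:
  c_2 = (0.400000 + 1.080000)/2 = 0.740000
  f(c_2) = f(0.740000) = 0.190869
  f(a) × f(c) ≥ 0, new interval: [0.740000, 1.080000]
Iteration 3:
  c_3 = (0.740000 + 1.080000)/2 = 0.910000
  f(c_3) = f(0.910000) = -0.214354
  f(a) × f(c) < 0, new interval: [0.740000, 0.910000]
Iteration 4:
  c_4 = (0.740000 + 0.910000)/2 = 0.825000
  f(c_4) = f(0.825000) = -0.002068
  f(a) × f(c) < 0, new interval: [0.740000, 0.825000]

After 4 iteration(s), the approximation is c_4 = 0.825000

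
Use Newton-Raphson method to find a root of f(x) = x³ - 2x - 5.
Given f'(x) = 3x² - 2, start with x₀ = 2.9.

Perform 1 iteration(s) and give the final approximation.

f(x) = x³ - 2x - 5
f'(x) = 3x² - 2
x₀ = 2.9

Newton-Raphson formula: x_{n+1} = x_n - f(x_n)/f'(x_n)

Iteration 1:
  f(2.900000) = 13.589000
  f'(2.900000) = 23.230000
  x_1 = 2.900000 - 13.589000/23.230000 = 2.315024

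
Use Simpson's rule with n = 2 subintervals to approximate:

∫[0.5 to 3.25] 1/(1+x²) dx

f(x) = 1/(1+x²)
a = 0.5, b = 3.25, n = 2
h = (b - a)/n = 1.375000

Simpson's rule: (h/3)[f(x₀) + 4f(x₁) + 2f(x₂) + ... + f(xₙ)]

x_0 = 0.5000, f(x_0) = 0.800000, coefficient = 1
x_1 = 1.8750, f(x_1) = 0.221453, coefficient = 4
x_2 = 3.2500, f(x_2) = 0.086486, coefficient = 1

I ≈ (1.375000/3) × 1.772300 = 0.812304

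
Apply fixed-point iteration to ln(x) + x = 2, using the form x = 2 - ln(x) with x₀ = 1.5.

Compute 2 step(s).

Equation: ln(x) + x = 2
Fixed-point form: x = 2 - ln(x)
x₀ = 1.5

x_1 = g(1.500000) = 1.594535
x_2 = g(1.594535) = 1.533418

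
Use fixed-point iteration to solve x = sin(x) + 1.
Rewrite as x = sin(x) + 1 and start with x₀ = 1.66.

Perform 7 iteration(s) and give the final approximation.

Equation: x = sin(x) + 1
Fixed-point form: x = sin(x) + 1
x₀ = 1.66

x_1 = g(1.660000) = 1.996024
x_2 = g(1.996024) = 1.910945
x_3 = g(1.910945) = 1.942705
x_4 = g(1.942705) = 1.931635
x_5 = g(1.931635) = 1.935601
x_6 = g(1.935601) = 1.934193
x_7 = g(1.934193) = 1.934695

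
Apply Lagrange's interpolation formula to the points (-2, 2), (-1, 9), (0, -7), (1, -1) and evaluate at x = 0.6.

Lagrange interpolation formula:
P(x) = Σ yᵢ × Lᵢ(x)
where Lᵢ(x) = Π_{j≠i} (x - xⱼ)/(xᵢ - xⱼ)

L_0(0.6) = (0.6 - (-1))/(-2 - (-1)) × (0.6 - 0)/(-2 - 0) × (0.6 - 1)/(-2 - 1) = 0.064000
L_1(0.6) = (0.6 - (-2))/(-1 - (-2)) × (0.6 - 0)/(-1 - 0) × (0.6 - 1)/(-1 - 1) = -0.312000
L_2(0.6) = (0.6 - (-2))/(0 - (-2)) × (0.6 - (-1))/(0 - (-1)) × (0.6 - 1)/(0 - 1) = 0.832000
L_3(0.6) = (0.6 - (-2))/(1 - (-2)) × (0.6 - (-1))/(1 - (-1)) × (0.6 - 0)/(1 - 0) = 0.416000

P(0.6) = 2×L_0(0.6) + 9×L_1(0.6) + (-7)×L_2(0.6) + (-1)×L_3(0.6)
P(0.6) = -8.920000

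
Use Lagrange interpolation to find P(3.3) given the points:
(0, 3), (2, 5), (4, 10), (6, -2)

Lagrange interpolation formula:
P(x) = Σ yᵢ × Lᵢ(x)
where Lᵢ(x) = Π_{j≠i} (x - xⱼ)/(xᵢ - xⱼ)

L_0(3.3) = (3.3 - 2)/(0 - 2) × (3.3 - 4)/(0 - 4) × (3.3 - 6)/(0 - 6) = -0.051188
L_1(3.3) = (3.3 - 0)/(2 - 0) × (3.3 - 4)/(2 - 4) × (3.3 - 6)/(2 - 6) = 0.389813
L_2(3.3) = (3.3 - 0)/(4 - 0) × (3.3 - 2)/(4 - 2) × (3.3 - 6)/(4 - 6) = 0.723937
L_3(3.3) = (3.3 - 0)/(6 - 0) × (3.3 - 2)/(6 - 2) × (3.3 - 4)/(6 - 4) = -0.062563

P(3.3) = 3×L_0(3.3) + 5×L_1(3.3) + 10×L_2(3.3) + (-2)×L_3(3.3)
P(3.3) = 9.160000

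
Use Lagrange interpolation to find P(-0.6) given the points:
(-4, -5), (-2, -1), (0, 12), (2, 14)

Lagrange interpolation formula:
P(x) = Σ yᵢ × Lᵢ(x)
where Lᵢ(x) = Π_{j≠i} (x - xⱼ)/(xᵢ - xⱼ)

L_0(-0.6) = (-0.6 - (-2))/(-4 - (-2)) × (-0.6 - 0)/(-4 - 0) × (-0.6 - 2)/(-4 - 2) = -0.045500
L_1(-0.6) = (-0.6 - (-4))/(-2 - (-4)) × (-0.6 - 0)/(-2 - 0) × (-0.6 - 2)/(-2 - 2) = 0.331500
L_2(-0.6) = (-0.6 - (-4))/(0 - (-4)) × (-0.6 - (-2))/(0 - (-2)) × (-0.6 - 2)/(0 - 2) = 0.773500
L_3(-0.6) = (-0.6 - (-4))/(2 - (-4)) × (-0.6 - (-2))/(2 - (-2)) × (-0.6 - 0)/(2 - 0) = -0.059500

P(-0.6) = (-5)×L_0(-0.6) + (-1)×L_1(-0.6) + 12×L_2(-0.6) + 14×L_3(-0.6)
P(-0.6) = 8.345000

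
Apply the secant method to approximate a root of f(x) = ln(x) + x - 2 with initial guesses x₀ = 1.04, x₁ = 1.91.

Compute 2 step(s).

f(x) = ln(x) + x - 2
x₀ = 1.04, x₁ = 1.91

Secant formula: x_{n+1} = x_n - f(x_n)(x_n - x_{n-1})/(f(x_n) - f(x_{n-1}))

Iteration 1:
  f(1.040000) = -0.920779
  f(1.910000) = 0.557103
  x_2 = 1.910000 - 0.557103×(1.910000 - 1.040000)/(0.557103 - (-0.920779))
       = 1.582044
Iteration 2:
  f(1.910000) = 0.557103
  f(1.582044) = 0.040762
  x_3 = 1.582044 - 0.040762×(1.582044 - 1.910000)/(0.040762 - 0.557103)
       = 1.556154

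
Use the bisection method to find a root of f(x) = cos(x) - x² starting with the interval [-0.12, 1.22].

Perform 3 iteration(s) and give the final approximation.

f(x) = cos(x) - x²
Initial interval: [-0.12, 1.22]

Iteration 1:
  c_1 = (-0.120000 + 1.220000)/2 = 0.550000
  f(c_1) = f(0.550000) = 0.550025
  f(a) × f(c) ≥ 0, new interval: [0.550000, 1.220000]
Iteration 2:
  c_2 = (0.550000 + 1.220000)/2 = 0.885000
  f(c_2) = f(0.885000) = -0.149935
  f(a) × f(c) < 0, new interval: [0.550000, 0.885000]
Iteration 3:
  c_3 = (0.550000 + 0.885000)/2 = 0.717500
  f(c_3) = f(0.717500) = 0.238646
  f(a) × f(c) ≥ 0, new interval: [0.717500, 0.885000]

After 3 iteration(s), the approximation is c_3 = 0.717500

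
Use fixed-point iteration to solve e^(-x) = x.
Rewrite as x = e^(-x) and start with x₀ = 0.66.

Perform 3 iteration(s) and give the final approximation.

Equation: e^(-x) = x
Fixed-point form: x = e^(-x)
x₀ = 0.66

x_1 = g(0.660000) = 0.516851
x_2 = g(0.516851) = 0.596395
x_3 = g(0.596395) = 0.550793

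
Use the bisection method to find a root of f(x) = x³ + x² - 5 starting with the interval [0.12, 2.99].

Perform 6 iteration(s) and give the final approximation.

f(x) = x³ + x² - 5
Initial interval: [0.12, 2.99]

Iteration 1:
  c_1 = (0.120000 + 2.990000)/2 = 1.555000
  f(c_1) = f(1.555000) = 1.178054
  f(a) × f(c) < 0, new interval: [0.120000, 1.555000]
Iteration 2:
  c_2 = (0.120000 + 1.555000)/2 = 0.837500
  f(c_2) = f(0.837500) = -3.711166
  f(a) × f(c) ≥ 0, new interval: [0.837500, 1.555000]
Iteration 3:
  c_3 = (0.837500 + 1.555000)/2 = 1.196250
  f(c_3) = f(1.196250) = -1.857135
  f(a) × f(c) ≥ 0, new interval: [1.196250, 1.555000]
Iteration 4:
  c_4 = (1.196250 + 1.555000)/2 = 1.375625
  f(c_4) = f(1.375625) = -0.504500
  f(a) × f(c) ≥ 0, new interval: [1.375625, 1.555000]
Iteration 5:
  c_5 = (1.375625 + 1.555000)/2 = 1.465313
  f(c_5) = f(1.465313) = 0.293373
  f(a) × f(c) < 0, new interval: [1.375625, 1.465313]
Iteration 6:
  c_6 = (1.375625 + 1.465313)/2 = 1.420469
  f(c_6) = f(1.420469) = -0.116144
  f(a) × f(c) ≥ 0, new interval: [1.420469, 1.465313]

After 6 iteration(s), the approximation is c_6 = 1.420469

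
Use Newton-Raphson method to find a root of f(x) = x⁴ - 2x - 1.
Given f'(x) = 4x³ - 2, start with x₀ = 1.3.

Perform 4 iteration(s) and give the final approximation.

f(x) = x⁴ - 2x - 1
f'(x) = 4x³ - 2
x₀ = 1.3

Newton-Raphson formula: x_{n+1} = x_n - f(x_n)/f'(x_n)

Iteration 1:
  f(1.300000) = -0.743900
  f'(1.300000) = 6.788000
  x_1 = 1.300000 - (-0.743900)/6.788000 = 1.409590
Iteration 2:
  f(1.409590) = 0.128771
  f'(1.409590) = 9.203116
  x_2 = 1.409590 - 0.128771/9.203116 = 1.395598
Iteration 3:
  f(1.395598) = 0.002319
  f'(1.395598) = 8.872799
  x_3 = 1.395598 - 0.002319/8.872799 = 1.395337
Iteration 4:
  f(1.395337) = 0.000001
  f'(1.395337) = 8.866693
  x_4 = 1.395337 - 0.000001/8.866693 = 1.395337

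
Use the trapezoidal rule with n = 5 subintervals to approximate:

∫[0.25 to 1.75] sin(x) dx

f(x) = sin(x)
a = 0.25, b = 1.75, n = 5
h = (b - a)/n = 0.300000

Trapezoidal rule: (h/2)[f(x₀) + 2f(x₁) + 2f(x₂) + ... + f(xₙ)]

x_0 = 0.2500, f(x_0) = 0.247404, coefficient = 1
x_1 = 0.5500, f(x_1) = 0.522687, coefficient = 2
x_2 = 0.8500, f(x_2) = 0.751280, coefficient = 2
x_3 = 1.1500, f(x_3) = 0.912764, coefficient = 2
x_4 = 1.4500, f(x_4) = 0.992713, coefficient = 2
x_5 = 1.7500, f(x_5) = 0.983986, coefficient = 1

I ≈ (0.300000/2) × 7.590279 = 1.138542
Exact value: 1.147158
Error: 0.008617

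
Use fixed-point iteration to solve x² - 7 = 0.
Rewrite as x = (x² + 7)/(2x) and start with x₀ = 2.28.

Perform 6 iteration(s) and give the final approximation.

Equation: x² - 7 = 0
Fixed-point form: x = (x² + 7)/(2x)
x₀ = 2.28

x_1 = g(2.280000) = 2.675088
x_2 = g(2.675088) = 2.645912
x_3 = g(2.645912) = 2.645751
x_4 = g(2.645751) = 2.645751
x_5 = g(2.645751) = 2.645751
x_6 = g(2.645751) = 2.645751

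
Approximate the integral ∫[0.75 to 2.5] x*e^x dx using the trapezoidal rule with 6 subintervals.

f(x) = x*e^x
a = 0.75, b = 2.5, n = 6
h = (b - a)/n = 0.291667

Trapezoidal rule: (h/2)[f(x₀) + 2f(x₁) + 2f(x₂) + ... + f(xₙ)]

x_0 = 0.7500, f(x_0) = 1.587750, coefficient = 1
x_1 = 1.0417, f(x_1) = 2.952017, coefficient = 2
x_2 = 1.3333, f(x_2) = 5.058224, coefficient = 2
x_3 = 1.6250, f(x_3) = 8.252431, coefficient = 2
x_4 = 1.9167, f(x_4) = 13.029998, coefficient = 2
x_5 = 2.2083, f(x_5) = 20.097017, coefficient = 2
x_6 = 2.5000, f(x_6) = 30.456235, coefficient = 1

I ≈ (0.291667/2) × 130.823359 = 19.078407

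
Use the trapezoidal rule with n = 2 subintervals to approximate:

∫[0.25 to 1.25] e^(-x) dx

f(x) = e^(-x)
a = 0.25, b = 1.25, n = 2
h = (b - a)/n = 0.500000

Trapezoidal rule: (h/2)[f(x₀) + 2f(x₁) + 2f(x₂) + ... + f(xₙ)]

x_0 = 0.2500, f(x_0) = 0.778801, coefficient = 1
x_1 = 0.7500, f(x_1) = 0.472367, coefficient = 2
x_2 = 1.2500, f(x_2) = 0.286505, coefficient = 1

I ≈ (0.500000/2) × 2.010039 = 0.502510
Exact value: 0.492296
Error: 0.010214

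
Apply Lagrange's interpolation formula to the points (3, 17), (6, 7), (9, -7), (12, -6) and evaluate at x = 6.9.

Lagrange interpolation formula:
P(x) = Σ yᵢ × Lᵢ(x)
where Lᵢ(x) = Π_{j≠i} (x - xⱼ)/(xᵢ - xⱼ)

L_0(6.9) = (6.9 - 6)/(3 - 6) × (6.9 - 9)/(3 - 9) × (6.9 - 12)/(3 - 12) = -0.059500
L_1(6.9) = (6.9 - 3)/(6 - 3) × (6.9 - 9)/(6 - 9) × (6.9 - 12)/(6 - 12) = 0.773500
L_2(6.9) = (6.9 - 3)/(9 - 3) × (6.9 - 6)/(9 - 6) × (6.9 - 12)/(9 - 12) = 0.331500
L_3(6.9) = (6.9 - 3)/(12 - 3) × (6.9 - 6)/(12 - 6) × (6.9 - 9)/(12 - 9) = -0.045500

P(6.9) = 17×L_0(6.9) + 7×L_1(6.9) + (-7)×L_2(6.9) + (-6)×L_3(6.9)
P(6.9) = 2.355500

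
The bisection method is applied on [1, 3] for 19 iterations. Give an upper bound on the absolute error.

Bisection error bound: |error| ≤ (b-a)/2^n
|error| ≤ (3 - 1)/2^19 = 2/2^19
|error| ≤ 0.0000038147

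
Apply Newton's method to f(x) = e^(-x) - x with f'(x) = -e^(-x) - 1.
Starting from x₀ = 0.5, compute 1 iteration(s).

f(x) = e^(-x) - x
f'(x) = -e^(-x) - 1
x₀ = 0.5

Newton-Raphson formula: x_{n+1} = x_n - f(x_n)/f'(x_n)

Iteration 1:
  f(0.500000) = 0.106531
  f'(0.500000) = -1.606531
  x_1 = 0.500000 - 0.106531/(-1.606531) = 0.566311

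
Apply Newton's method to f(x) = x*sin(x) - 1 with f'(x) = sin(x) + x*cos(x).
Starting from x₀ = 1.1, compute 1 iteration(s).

f(x) = x*sin(x) - 1
f'(x) = sin(x) + x*cos(x)
x₀ = 1.1

Newton-Raphson formula: x_{n+1} = x_n - f(x_n)/f'(x_n)

Iteration 1:
  f(1.100000) = -0.019672
  f'(1.100000) = 1.390163
  x_1 = 1.100000 - (-0.019672)/1.390163 = 1.114151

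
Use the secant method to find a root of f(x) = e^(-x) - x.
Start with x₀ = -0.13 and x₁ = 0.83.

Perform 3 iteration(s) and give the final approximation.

f(x) = e^(-x) - x
x₀ = -0.13, x₁ = 0.83

Secant formula: x_{n+1} = x_n - f(x_n)(x_n - x_{n-1})/(f(x_n) - f(x_{n-1}))

Iteration 1:
  f(-0.130000) = 1.268828
  f(0.830000) = -0.393951
  x_2 = 0.830000 - (-0.393951)×(0.830000 - (-0.130000))/(-0.393951 - 1.268828)
       = 0.602554
Iteration 2:
  f(0.830000) = -0.393951
  f(0.602554) = -0.055142
  x_3 = 0.602554 - (-0.055142)×(0.602554 - 0.830000)/(-0.055142 - (-0.393951))
       = 0.565536
Iteration 3:
  f(0.602554) = -0.055142
  f(0.565536) = 0.002519
  x_4 = 0.565536 - 0.002519×(0.565536 - 0.602554)/(0.002519 - (-0.055142))
       = 0.567154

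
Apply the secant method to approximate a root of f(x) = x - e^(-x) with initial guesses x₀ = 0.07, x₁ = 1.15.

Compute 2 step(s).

f(x) = x - e^(-x)
x₀ = 0.07, x₁ = 1.15

Secant formula: x_{n+1} = x_n - f(x_n)(x_n - x_{n-1})/(f(x_n) - f(x_{n-1}))

Iteration 1:
  f(0.070000) = -0.862394
  f(1.150000) = 0.833363
  x_2 = 1.150000 - 0.833363×(1.150000 - 0.070000)/(0.833363 - (-0.862394))
       = 0.619245
Iteration 2:
  f(1.150000) = 0.833363
  f(0.619245) = 0.080894
  x_3 = 0.619245 - 0.080894×(0.619245 - 1.150000)/(0.080894 - 0.833363)
       = 0.562186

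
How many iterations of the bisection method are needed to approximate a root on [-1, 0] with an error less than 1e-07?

We need (b-a)/2^n ≤ 1e-07
(0 - (-1))/2^n ≤ 1e-07
1/2^n ≤ 1e-07
2^n ≥ 10000000
n ≥ log₂(10000000) = 23.25
n ≥ 24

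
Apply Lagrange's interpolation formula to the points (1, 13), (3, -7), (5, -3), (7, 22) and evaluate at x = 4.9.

Lagrange interpolation formula:
P(x) = Σ yᵢ × Lᵢ(x)
where Lᵢ(x) = Π_{j≠i} (x - xⱼ)/(xᵢ - xⱼ)

L_0(4.9) = (4.9 - 3)/(1 - 3) × (4.9 - 5)/(1 - 5) × (4.9 - 7)/(1 - 7) = -0.008312
L_1(4.9) = (4.9 - 1)/(3 - 1) × (4.9 - 5)/(3 - 5) × (4.9 - 7)/(3 - 7) = 0.051187
L_2(4.9) = (4.9 - 1)/(5 - 1) × (4.9 - 3)/(5 - 3) × (4.9 - 7)/(5 - 7) = 0.972563
L_3(4.9) = (4.9 - 1)/(7 - 1) × (4.9 - 3)/(7 - 3) × (4.9 - 5)/(7 - 5) = -0.015437

P(4.9) = 13×L_0(4.9) + (-7)×L_1(4.9) + (-3)×L_2(4.9) + 22×L_3(4.9)
P(4.9) = -3.723687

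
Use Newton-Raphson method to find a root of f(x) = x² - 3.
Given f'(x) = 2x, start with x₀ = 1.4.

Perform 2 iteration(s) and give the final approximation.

f(x) = x² - 3
f'(x) = 2x
x₀ = 1.4

Newton-Raphson formula: x_{n+1} = x_n - f(x_n)/f'(x_n)

Iteration 1:
  f(1.400000) = -1.040000
  f'(1.400000) = 2.800000
  x_1 = 1.400000 - (-1.040000)/2.800000 = 1.771429
Iteration 2:
  f(1.771429) = 0.137959
  f'(1.771429) = 3.542857
  x_2 = 1.771429 - 0.137959/3.542857 = 1.732488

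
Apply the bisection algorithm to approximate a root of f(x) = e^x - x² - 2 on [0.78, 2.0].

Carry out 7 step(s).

f(x) = e^x - x² - 2
Initial interval: [0.78, 2.0]

Iteration 1:
  c_1 = (0.780000 + 2.000000)/2 = 1.390000
  f(c_1) = f(1.390000) = 0.082750
  f(a) × f(c) < 0, new interval: [0.780000, 1.390000]
Iteration 2:
  c_2 = (0.780000 + 1.390000)/2 = 1.085000
  f(c_2) = f(1.085000) = -0.217785
  f(a) × f(c) ≥ 0, new interval: [1.085000, 1.390000]
Iteration 3:
  c_3 = (1.085000 + 1.390000)/2 = 1.237500
  f(c_3) = f(1.237500) = -0.084421
  f(a) × f(c) ≥ 0, new interval: [1.237500, 1.390000]
Iteration 4:
  c_4 = (1.237500 + 1.390000)/2 = 1.313750
  f(c_4) = f(1.313750) = -0.005841
  f(a) × f(c) ≥ 0, new interval: [1.313750, 1.390000]
Iteration 5:
  c_5 = (1.313750 + 1.390000)/2 = 1.351875
  f(c_5) = f(1.351875) = 0.037099
  f(a) × f(c) < 0, new interval: [1.313750, 1.351875]
Iteration 6:
  c_6 = (1.313750 + 1.351875)/2 = 1.332813
  f(c_6) = f(1.332813) = 0.015303
  f(a) × f(c) < 0, new interval: [1.313750, 1.332813]
Iteration 7:
  c_7 = (1.313750 + 1.332813)/2 = 1.323281
  f(c_7) = f(1.323281) = 0.004651
  f(a) × f(c) < 0, new interval: [1.313750, 1.323281]

After 7 iteration(s), the approximation is c_7 = 1.323281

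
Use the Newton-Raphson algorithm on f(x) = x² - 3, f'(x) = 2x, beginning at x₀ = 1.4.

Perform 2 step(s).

f(x) = x² - 3
f'(x) = 2x
x₀ = 1.4

Newton-Raphson formula: x_{n+1} = x_n - f(x_n)/f'(x_n)

Iteration 1:
  f(1.400000) = -1.040000
  f'(1.400000) = 2.800000
  x_1 = 1.400000 - (-1.040000)/2.800000 = 1.771429
Iteration 2:
  f(1.771429) = 0.137959
  f'(1.771429) = 3.542857
  x_2 = 1.771429 - 0.137959/3.542857 = 1.732488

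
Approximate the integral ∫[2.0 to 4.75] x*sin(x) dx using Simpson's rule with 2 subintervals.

f(x) = x*sin(x)
a = 2.0, b = 4.75, n = 2
h = (b - a)/n = 1.375000

Simpson's rule: (h/3)[f(x₀) + 4f(x₁) + 2f(x₂) + ... + f(xₙ)]

x_0 = 2.0000, f(x_0) = 1.818595, coefficient = 1
x_1 = 3.3750, f(x_1) = -0.780617, coefficient = 4
x_2 = 4.7500, f(x_2) = -4.746641, coefficient = 1

I ≈ (1.375000/3) × -6.050512 = -2.773151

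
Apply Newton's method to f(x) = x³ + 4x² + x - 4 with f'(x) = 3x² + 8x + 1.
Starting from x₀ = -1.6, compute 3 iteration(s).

f(x) = x³ + 4x² + x - 4
f'(x) = 3x² + 8x + 1
x₀ = -1.6

Newton-Raphson formula: x_{n+1} = x_n - f(x_n)/f'(x_n)

Iteration 1:
  f(-1.600000) = 0.544000
  f'(-1.600000) = -4.120000
  x_1 = -1.600000 - 0.544000/(-4.120000) = -1.467961
Iteration 2:
  f(-1.467961) = -0.011645
  f'(-1.467961) = -4.278959
  x_2 = -1.467961 - (-0.011645)/(-4.278959) = -1.470683
Iteration 3:
  f(-1.470683) = -0.000003
  f'(-1.470683) = -4.276739
  x_3 = -1.470683 - (-0.000003)/(-4.276739) = -1.470683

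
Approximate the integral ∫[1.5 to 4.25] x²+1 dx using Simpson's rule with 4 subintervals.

f(x) = x²+1
a = 1.5, b = 4.25, n = 4
h = (b - a)/n = 0.687500

Simpson's rule: (h/3)[f(x₀) + 4f(x₁) + 2f(x₂) + ... + f(xₙ)]

x_0 = 1.5000, f(x_0) = 3.250000, coefficient = 1
x_1 = 2.1875, f(x_1) = 5.785156, coefficient = 4
x_2 = 2.8750, f(x_2) = 9.265625, coefficient = 2
x_3 = 3.5625, f(x_3) = 13.691406, coefficient = 4
x_4 = 4.2500, f(x_4) = 19.062500, coefficient = 1

I ≈ (0.687500/3) × 118.750000 = 27.213542
Exact value: 27.213542
Error: 0.000000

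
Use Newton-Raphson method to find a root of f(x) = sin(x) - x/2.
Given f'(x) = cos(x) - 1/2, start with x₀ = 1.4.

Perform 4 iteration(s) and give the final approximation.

f(x) = sin(x) - x/2
f'(x) = cos(x) - 1/2
x₀ = 1.4

Newton-Raphson formula: x_{n+1} = x_n - f(x_n)/f'(x_n)

Iteration 1:
  f(1.400000) = 0.285450
  f'(1.400000) = -0.330033
  x_1 = 1.400000 - 0.285450/(-0.330033) = 2.264913
Iteration 2:
  f(2.264913) = -0.363838
  f'(2.264913) = -1.139707
  x_2 = 2.264913 - (-0.363838)/(-1.139707) = 1.945675
Iteration 3:
  f(1.945675) = -0.042286
  f'(1.945675) = -0.866160
  x_3 = 1.945675 - (-0.042286)/(-0.866160) = 1.896856
Iteration 4:
  f(1.896856) = -0.001116
  f'(1.896856) = -0.820312
  x_4 = 1.896856 - (-0.001116)/(-0.820312) = 1.895495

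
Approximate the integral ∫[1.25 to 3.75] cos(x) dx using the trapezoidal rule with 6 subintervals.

f(x) = cos(x)
a = 1.25, b = 3.75, n = 6
h = (b - a)/n = 0.416667

Trapezoidal rule: (h/2)[f(x₀) + 2f(x₁) + 2f(x₂) + ... + f(xₙ)]

x_0 = 1.2500, f(x_0) = 0.315322, coefficient = 1
x_1 = 1.6667, f(x_1) = -0.095724, coefficient = 2
x_2 = 2.0833, f(x_2) = -0.490390, coefficient = 2
x_3 = 2.5000, f(x_3) = -0.801144, coefficient = 2
x_4 = 2.9167, f(x_4) = -0.974811, coefficient = 2
x_5 = 3.3333, f(x_5) = -0.981674, coefficient = 2
x_6 = 3.7500, f(x_6) = -0.820559, coefficient = 1

I ≈ (0.416667/2) × -7.192720 = -1.498483
Exact value: -1.520546
Error: 0.022063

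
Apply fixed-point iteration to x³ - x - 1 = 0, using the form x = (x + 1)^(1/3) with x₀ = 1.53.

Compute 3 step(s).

Equation: x³ - x - 1 = 0
Fixed-point form: x = (x + 1)^(1/3)
x₀ = 1.53

x_1 = g(1.530000) = 1.362616
x_2 = g(1.362616) = 1.331878
x_3 = g(1.331878) = 1.326077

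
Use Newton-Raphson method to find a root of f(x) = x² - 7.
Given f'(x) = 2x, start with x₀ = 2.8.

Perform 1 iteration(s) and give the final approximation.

f(x) = x² - 7
f'(x) = 2x
x₀ = 2.8

Newton-Raphson formula: x_{n+1} = x_n - f(x_n)/f'(x_n)

Iteration 1:
  f(2.800000) = 0.840000
  f'(2.800000) = 5.600000
  x_1 = 2.800000 - 0.840000/5.600000 = 2.650000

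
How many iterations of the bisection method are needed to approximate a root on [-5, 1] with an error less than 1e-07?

We need (b-a)/2^n ≤ 1e-07
(1 - (-5))/2^n ≤ 1e-07
6/2^n ≤ 1e-07
2^n ≥ 60000000
n ≥ log₂(60000000) = 25.84
n ≥ 26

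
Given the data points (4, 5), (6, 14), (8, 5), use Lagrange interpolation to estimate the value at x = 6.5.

Lagrange interpolation formula:
P(x) = Σ yᵢ × Lᵢ(x)
where Lᵢ(x) = Π_{j≠i} (x - xⱼ)/(xᵢ - xⱼ)

L_0(6.5) = (6.5 - 6)/(4 - 6) × (6.5 - 8)/(4 - 8) = -0.093750
L_1(6.5) = (6.5 - 4)/(6 - 4) × (6.5 - 8)/(6 - 8) = 0.937500
L_2(6.5) = (6.5 - 4)/(8 - 4) × (6.5 - 6)/(8 - 6) = 0.156250

P(6.5) = 5×L_0(6.5) + 14×L_1(6.5) + 5×L_2(6.5)
P(6.5) = 13.437500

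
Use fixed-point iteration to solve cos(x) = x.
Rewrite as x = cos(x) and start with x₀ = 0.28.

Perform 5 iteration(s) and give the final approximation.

Equation: cos(x) = x
Fixed-point form: x = cos(x)
x₀ = 0.28

x_1 = g(0.280000) = 0.961055
x_2 = g(0.961055) = 0.572655
x_3 = g(0.572655) = 0.840465
x_4 = g(0.840465) = 0.667116
x_5 = g(0.667116) = 0.785609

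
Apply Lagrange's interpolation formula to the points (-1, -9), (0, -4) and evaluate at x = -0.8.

Lagrange interpolation formula:
P(x) = Σ yᵢ × Lᵢ(x)
where Lᵢ(x) = Π_{j≠i} (x - xⱼ)/(xᵢ - xⱼ)

L_0(-0.8) = (-0.8 - 0)/(-1 - 0) = 0.800000
L_1(-0.8) = (-0.8 - (-1))/(0 - (-1)) = 0.200000

P(-0.8) = (-9)×L_0(-0.8) + (-4)×L_1(-0.8)
P(-0.8) = -8.000000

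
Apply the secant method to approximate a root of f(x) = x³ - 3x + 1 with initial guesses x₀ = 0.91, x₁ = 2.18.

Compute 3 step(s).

f(x) = x³ - 3x + 1
x₀ = 0.91, x₁ = 2.18

Secant formula: x_{n+1} = x_n - f(x_n)(x_n - x_{n-1})/(f(x_n) - f(x_{n-1}))

Iteration 1:
  f(0.910000) = -0.976429
  f(2.180000) = 4.820232
  x_2 = 2.180000 - 4.820232×(2.180000 - 0.910000)/(4.820232 - (-0.976429))
       = 1.123927
Iteration 2:
  f(2.180000) = 4.820232
  f(1.123927) = -0.952023
  x_3 = 1.123927 - (-0.952023)×(1.123927 - 2.180000)/(-0.952023 - 4.820232)
       = 1.298106
Iteration 3:
  f(1.123927) = -0.952023
  f(1.298106) = -0.706906
  x_4 = 1.298106 - (-0.706906)×(1.298106 - 1.123927)/(-0.706906 - (-0.952023))
       = 1.800431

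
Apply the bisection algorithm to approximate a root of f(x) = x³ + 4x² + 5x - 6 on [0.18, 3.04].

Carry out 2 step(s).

f(x) = x³ + 4x² + 5x - 6
Initial interval: [0.18, 3.04]

Iteration 1:
  c_1 = (0.180000 + 3.040000)/2 = 1.610000
  f(c_1) = f(1.610000) = 16.591681
  f(a) × f(c) < 0, new interval: [0.180000, 1.610000]
Iteration 2:
  c_2 = (0.180000 + 1.610000)/2 = 0.895000
  f(c_2) = f(0.895000) = 2.396017
  f(a) × f(c) < 0, new interval: [0.180000, 0.895000]

After 2 iteration(s), the approximation is c_2 = 0.895000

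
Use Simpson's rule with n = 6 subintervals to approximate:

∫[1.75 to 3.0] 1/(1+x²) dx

f(x) = 1/(1+x²)
a = 1.75, b = 3.0, n = 6
h = (b - a)/n = 0.208333

Simpson's rule: (h/3)[f(x₀) + 4f(x₁) + 2f(x₂) + ... + f(xₙ)]

x_0 = 1.7500, f(x_0) = 0.246154, coefficient = 1
x_1 = 1.9583, f(x_1) = 0.206822, coefficient = 4
x_2 = 2.1667, f(x_2) = 0.175610, coefficient = 2
x_3 = 2.3750, f(x_3) = 0.150588, coefficient = 4
x_4 = 2.5833, f(x_4) = 0.130317, coefficient = 2
x_5 = 2.7917, f(x_5) = 0.113722, coefficient = 4
x_6 = 3.0000, f(x_6) = 0.100000, coefficient = 1

I ≈ (0.208333/3) × 2.842535 = 0.197398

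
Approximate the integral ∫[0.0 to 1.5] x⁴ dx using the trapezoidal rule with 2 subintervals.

f(x) = x⁴
a = 0.0, b = 1.5, n = 2
h = (b - a)/n = 0.750000

Trapezoidal rule: (h/2)[f(x₀) + 2f(x₁) + 2f(x₂) + ... + f(xₙ)]

x_0 = 0.0000, f(x_0) = 0.000000, coefficient = 1
x_1 = 0.7500, f(x_1) = 0.316406, coefficient = 2
x_2 = 1.5000, f(x_2) = 5.062500, coefficient = 1

I ≈ (0.750000/2) × 5.695312 = 2.135742
Exact value: 1.518750
Error: 0.616992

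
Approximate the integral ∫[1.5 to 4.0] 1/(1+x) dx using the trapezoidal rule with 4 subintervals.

f(x) = 1/(1+x)
a = 1.5, b = 4.0, n = 4
h = (b - a)/n = 0.625000

Trapezoidal rule: (h/2)[f(x₀) + 2f(x₁) + 2f(x₂) + ... + f(xₙ)]

x_0 = 1.5000, f(x_0) = 0.400000, coefficient = 1
x_1 = 2.1250, f(x_1) = 0.320000, coefficient = 2
x_2 = 2.7500, f(x_2) = 0.266667, coefficient = 2
x_3 = 3.3750, f(x_3) = 0.228571, coefficient = 2
x_4 = 4.0000, f(x_4) = 0.200000, coefficient = 1

I ≈ (0.625000/2) × 2.230476 = 0.697024
Exact value: 0.693147
Error: 0.003877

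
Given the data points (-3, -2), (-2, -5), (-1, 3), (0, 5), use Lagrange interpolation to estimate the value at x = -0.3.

Lagrange interpolation formula:
P(x) = Σ yᵢ × Lᵢ(x)
where Lᵢ(x) = Π_{j≠i} (x - xⱼ)/(xᵢ - xⱼ)

L_0(-0.3) = (-0.3 - (-2))/(-3 - (-2)) × (-0.3 - (-1))/(-3 - (-1)) × (-0.3 - 0)/(-3 - 0) = 0.059500
L_1(-0.3) = (-0.3 - (-3))/(-2 - (-3)) × (-0.3 - (-1))/(-2 - (-1)) × (-0.3 - 0)/(-2 - 0) = -0.283500
L_2(-0.3) = (-0.3 - (-3))/(-1 - (-3)) × (-0.3 - (-2))/(-1 - (-2)) × (-0.3 - 0)/(-1 - 0) = 0.688500
L_3(-0.3) = (-0.3 - (-3))/(0 - (-3)) × (-0.3 - (-2))/(0 - (-2)) × (-0.3 - (-1))/(0 - (-1)) = 0.535500

P(-0.3) = (-2)×L_0(-0.3) + (-5)×L_1(-0.3) + 3×L_2(-0.3) + 5×L_3(-0.3)
P(-0.3) = 6.041500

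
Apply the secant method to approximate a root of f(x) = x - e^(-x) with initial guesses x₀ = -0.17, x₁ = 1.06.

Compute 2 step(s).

f(x) = x - e^(-x)
x₀ = -0.17, x₁ = 1.06

Secant formula: x_{n+1} = x_n - f(x_n)(x_n - x_{n-1})/(f(x_n) - f(x_{n-1}))

Iteration 1:
  f(-0.170000) = -1.355305
  f(1.060000) = 0.713544
  x_2 = 1.060000 - 0.713544×(1.060000 - (-0.170000))/(0.713544 - (-1.355305))
       = 0.635774
Iteration 2:
  f(1.060000) = 0.713544
  f(0.635774) = 0.106249
  x_3 = 0.635774 - 0.106249×(0.635774 - 1.060000)/(0.106249 - 0.713544)
       = 0.561554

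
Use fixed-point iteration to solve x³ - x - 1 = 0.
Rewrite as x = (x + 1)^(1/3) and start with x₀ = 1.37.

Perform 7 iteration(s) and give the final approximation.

Equation: x³ - x - 1 = 0
Fixed-point form: x = (x + 1)^(1/3)
x₀ = 1.37

x_1 = g(1.370000) = 1.333264
x_2 = g(1.333264) = 1.326339
x_3 = g(1.326339) = 1.325026
x_4 = g(1.325026) = 1.324776
x_5 = g(1.324776) = 1.324729
x_6 = g(1.324729) = 1.324720
x_7 = g(1.324720) = 1.324718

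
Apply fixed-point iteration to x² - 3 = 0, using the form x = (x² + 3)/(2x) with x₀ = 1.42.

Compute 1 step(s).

Equation: x² - 3 = 0
Fixed-point form: x = (x² + 3)/(2x)
x₀ = 1.42

x_1 = g(1.420000) = 1.766338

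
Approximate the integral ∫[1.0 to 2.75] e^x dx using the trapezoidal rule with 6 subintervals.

f(x) = e^x
a = 1.0, b = 2.75, n = 6
h = (b - a)/n = 0.291667

Trapezoidal rule: (h/2)[f(x₀) + 2f(x₁) + 2f(x₂) + ... + f(xₙ)]

x_0 = 1.0000, f(x_0) = 2.718282, coefficient = 1
x_1 = 1.2917, f(x_1) = 3.638846, coefficient = 2
x_2 = 1.5833, f(x_2) = 4.871166, coefficient = 2
x_3 = 1.8750, f(x_3) = 6.520819, coefficient = 2
x_4 = 2.1667, f(x_4) = 8.729138, coefficient = 2
x_5 = 2.4583, f(x_5) = 11.685320, coefficient = 2
x_6 = 2.7500, f(x_6) = 15.642632, coefficient = 1

I ≈ (0.291667/2) × 89.251493 = 13.015843
Exact value: 12.924350
Error: 0.091493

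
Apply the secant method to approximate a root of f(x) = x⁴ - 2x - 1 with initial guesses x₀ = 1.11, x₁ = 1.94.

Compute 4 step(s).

f(x) = x⁴ - 2x - 1
x₀ = 1.11, x₁ = 1.94

Secant formula: x_{n+1} = x_n - f(x_n)(x_n - x_{n-1})/(f(x_n) - f(x_{n-1}))

Iteration 1:
  f(1.110000) = -1.701930
  f(1.940000) = 9.284685
  x_2 = 1.940000 - 9.284685×(1.940000 - 1.110000)/(9.284685 - (-1.701930))
       = 1.238575
Iteration 2:
  f(1.940000) = 9.284685
  f(1.238575) = -1.123787
  x_3 = 1.238575 - (-1.123787)×(1.238575 - 1.940000)/(-1.123787 - 9.284685)
       = 1.314307
Iteration 3:
  f(1.238575) = -1.123787
  f(1.314307) = -0.644696
  x_4 = 1.314307 - (-0.644696)×(1.314307 - 1.238575)/(-0.644696 - (-1.123787))
       = 1.416216
Iteration 4:
  f(1.314307) = -0.644696
  f(1.416216) = 0.190275
  x_5 = 1.416216 - 0.190275×(1.416216 - 1.314307)/(0.190275 - (-0.644696))
       = 1.392993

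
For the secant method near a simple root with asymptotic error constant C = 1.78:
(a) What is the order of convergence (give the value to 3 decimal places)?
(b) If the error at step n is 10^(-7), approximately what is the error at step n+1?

(a) Secant method has superlinear convergence with order φ = (1+√5)/2 ≈ 1.618.
    This means |e_{n+1}| ≈ C|e_n|^1.618.

(b) With |e_n| = 10^(-7) and C = 1.78:
    |e_{n+1}| ≈ 1.78 × (10^(-7))^1.618 = 1.78 × 10^(-11.33)

(a) ≈ 1.618 (golden ratio); (b) |e_{n+1}| ≈ 8.398e-12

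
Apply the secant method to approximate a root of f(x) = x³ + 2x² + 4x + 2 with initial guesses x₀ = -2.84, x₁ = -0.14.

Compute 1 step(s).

f(x) = x³ + 2x² + 4x + 2
x₀ = -2.84, x₁ = -0.14

Secant formula: x_{n+1} = x_n - f(x_n)(x_n - x_{n-1})/(f(x_n) - f(x_{n-1}))

Iteration 1:
  f(-2.840000) = -16.135104
  f(-0.140000) = 1.476456
  x_2 = -0.140000 - 1.476456×(-0.140000 - (-2.840000))/(1.476456 - (-16.135104))
       = -0.366353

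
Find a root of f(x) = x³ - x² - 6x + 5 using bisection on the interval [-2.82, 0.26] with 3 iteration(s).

f(x) = x³ - x² - 6x + 5
Initial interval: [-2.82, 0.26]

Iteration 1:
  c_1 = (-2.820000 + 0.260000)/2 = -1.280000
  f(c_1) = f(-1.280000) = 8.944448
  f(a) × f(c) < 0, new interval: [-2.820000, -1.280000]
Iteration 2:
  c_2 = (-2.820000 + (-1.280000))/2 = -2.050000
  f(c_2) = f(-2.050000) = 4.482375
  f(a) × f(c) < 0, new interval: [-2.820000, -2.050000]
Iteration 3:
  c_3 = (-2.820000 + (-2.050000))/2 = -2.435000
  f(c_3) = f(-2.435000) = -0.756888
  f(a) × f(c) ≥ 0, new interval: [-2.435000, -2.050000]

After 3 iteration(s), the approximation is c_3 = -2.435000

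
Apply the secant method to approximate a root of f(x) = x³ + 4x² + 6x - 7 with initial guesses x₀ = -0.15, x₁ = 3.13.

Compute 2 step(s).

f(x) = x³ + 4x² + 6x - 7
x₀ = -0.15, x₁ = 3.13

Secant formula: x_{n+1} = x_n - f(x_n)(x_n - x_{n-1})/(f(x_n) - f(x_{n-1}))

Iteration 1:
  f(-0.150000) = -7.813375
  f(3.130000) = 81.631897
  x_2 = 3.130000 - 81.631897×(3.130000 - (-0.150000))/(81.631897 - (-7.813375))
       = 0.136520
Iteration 2:
  f(3.130000) = 81.631897
  f(0.136520) = -6.103784
  x_3 = 0.136520 - (-6.103784)×(0.136520 - 3.130000)/(-6.103784 - 81.631897)
       = 0.344777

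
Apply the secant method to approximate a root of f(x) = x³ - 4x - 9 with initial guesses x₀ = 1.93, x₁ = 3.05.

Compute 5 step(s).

f(x) = x³ - 4x - 9
x₀ = 1.93, x₁ = 3.05

Secant formula: x_{n+1} = x_n - f(x_n)(x_n - x_{n-1})/(f(x_n) - f(x_{n-1}))

Iteration 1:
  f(1.930000) = -9.530943
  f(3.050000) = 7.172625
  x_2 = 3.050000 - 7.172625×(3.050000 - 1.930000)/(7.172625 - (-9.530943))
       = 2.569064
Iteration 2:
  f(3.050000) = 7.172625
  f(2.569064) = -2.320196
  x_3 = 2.569064 - (-2.320196)×(2.569064 - 3.050000)/(-2.320196 - 7.172625)
       = 2.686613
Iteration 3:
  f(2.569064) = -2.320196
  f(2.686613) = -0.354782
  x_4 = 2.686613 - (-0.354782)×(2.686613 - 2.569064)/(-0.354782 - (-2.320196))
       = 2.707832
Iteration 4:
  f(2.686613) = -0.354782
  f(2.707832) = 0.023448
  x_5 = 2.707832 - 0.023448×(2.707832 - 2.686613)/(0.023448 - (-0.354782))
       = 2.706516
Iteration 5:
  f(2.707832) = 0.023448
  f(2.706516) = -0.000212
  x_6 = 2.706516 - (-0.000212)×(2.706516 - 2.707832)/(-0.000212 - 0.023448)
       = 2.706528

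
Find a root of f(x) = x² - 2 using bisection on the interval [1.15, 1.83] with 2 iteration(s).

f(x) = x² - 2
Initial interval: [1.15, 1.83]

Iteration 1:
  c_1 = (1.150000 + 1.830000)/2 = 1.490000
  f(c_1) = f(1.490000) = 0.220100
  f(a) × f(c) < 0, new interval: [1.150000, 1.490000]
Iteration 2:
  c_2 = (1.150000 + 1.490000)/2 = 1.320000
  f(c_2) = f(1.320000) = -0.257600
  f(a) × f(c) ≥ 0, new interval: [1.320000, 1.490000]

After 2 iteration(s), the approximation is c_2 = 1.320000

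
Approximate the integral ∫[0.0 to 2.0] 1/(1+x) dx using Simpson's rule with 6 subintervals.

f(x) = 1/(1+x)
a = 0.0, b = 2.0, n = 6
h = (b - a)/n = 0.333333

Simpson's rule: (h/3)[f(x₀) + 4f(x₁) + 2f(x₂) + ... + f(xₙ)]

x_0 = 0.0000, f(x_0) = 1.000000, coefficient = 1
x_1 = 0.3333, f(x_1) = 0.750000, coefficient = 4
x_2 = 0.6667, f(x_2) = 0.600000, coefficient = 2
x_3 = 1.0000, f(x_3) = 0.500000, coefficient = 4
x_4 = 1.3333, f(x_4) = 0.428571, coefficient = 2
x_5 = 1.6667, f(x_5) = 0.375000, coefficient = 4
x_6 = 2.0000, f(x_6) = 0.333333, coefficient = 1

I ≈ (0.333333/3) × 9.890476 = 1.098942
Exact value: 1.098612
Error: 0.000330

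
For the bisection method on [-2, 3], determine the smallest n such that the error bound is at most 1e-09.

We need (b-a)/2^n ≤ 1e-09
(3 - (-2))/2^n ≤ 1e-09
5/2^n ≤ 1e-09
2^n ≥ 5000000000
n ≥ log₂(5000000000) = 32.22
n ≥ 33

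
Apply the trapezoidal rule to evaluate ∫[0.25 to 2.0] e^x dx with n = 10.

f(x) = e^x
a = 0.25, b = 2.0, n = 10
h = (b - a)/n = 0.175000

Trapezoidal rule: (h/2)[f(x₀) + 2f(x₁) + 2f(x₂) + ... + f(xₙ)]

x_0 = 0.2500, f(x_0) = 1.284025, coefficient = 1
x_1 = 0.4250, f(x_1) = 1.529590, coefficient = 2
x_2 = 0.6000, f(x_2) = 1.822119, coefficient = 2
x_3 = 0.7750, f(x_3) = 2.170592, coefficient = 2
x_4 = 0.9500, f(x_4) = 2.585710, coefficient = 2
x_5 = 1.1250, f(x_5) = 3.080217, coefficient = 2
x_6 = 1.3000, f(x_6) = 3.669297, coefficient = 2
x_7 = 1.4750, f(x_7) = 4.371036, coefficient = 2
x_8 = 1.6500, f(x_8) = 5.206980, coefficient = 2
x_9 = 1.8250, f(x_9) = 6.202795, coefficient = 2
x_10 = 2.0000, f(x_10) = 7.389056, coefficient = 1

I ≈ (0.175000/2) × 69.949752 = 6.120603
Exact value: 6.105031
Error: 0.015573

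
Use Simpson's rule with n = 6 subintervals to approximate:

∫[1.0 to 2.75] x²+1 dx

f(x) = x²+1
a = 1.0, b = 2.75, n = 6
h = (b - a)/n = 0.291667

Simpson's rule: (h/3)[f(x₀) + 4f(x₁) + 2f(x₂) + ... + f(xₙ)]

x_0 = 1.0000, f(x_0) = 2.000000, coefficient = 1
x_1 = 1.2917, f(x_1) = 2.668403, coefficient = 4
x_2 = 1.5833, f(x_2) = 3.506944, coefficient = 2
x_3 = 1.8750, f(x_3) = 4.515625, coefficient = 4
x_4 = 2.1667, f(x_4) = 5.694444, coefficient = 2
x_5 = 2.4583, f(x_5) = 7.043403, coefficient = 4
x_6 = 2.7500, f(x_6) = 8.562500, coefficient = 1

I ≈ (0.291667/3) × 85.875000 = 8.348958
Exact value: 8.348958
Error: 0.000000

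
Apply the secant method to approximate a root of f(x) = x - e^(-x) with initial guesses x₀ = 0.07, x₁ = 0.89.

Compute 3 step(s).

f(x) = x - e^(-x)
x₀ = 0.07, x₁ = 0.89

Secant formula: x_{n+1} = x_n - f(x_n)(x_n - x_{n-1})/(f(x_n) - f(x_{n-1}))

Iteration 1:
  f(0.070000) = -0.862394
  f(0.890000) = 0.479344
  x_2 = 0.890000 - 0.479344×(0.890000 - 0.070000)/(0.479344 - (-0.862394))
       = 0.597050
Iteration 2:
  f(0.890000) = 0.479344
  f(0.597050) = 0.046617
  x_3 = 0.597050 - 0.046617×(0.597050 - 0.890000)/(0.046617 - 0.479344)
       = 0.565491
Iteration 3:
  f(0.597050) = 0.046617
  f(0.565491) = -0.002590
  x_4 = 0.565491 - (-0.002590)×(0.565491 - 0.597050)/(-0.002590 - 0.046617)
       = 0.567152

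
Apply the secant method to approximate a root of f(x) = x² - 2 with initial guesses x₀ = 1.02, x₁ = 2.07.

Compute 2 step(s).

f(x) = x² - 2
x₀ = 1.02, x₁ = 2.07

Secant formula: x_{n+1} = x_n - f(x_n)(x_n - x_{n-1})/(f(x_n) - f(x_{n-1}))

Iteration 1:
  f(1.020000) = -0.959600
  f(2.070000) = 2.284900
  x_2 = 2.070000 - 2.284900×(2.070000 - 1.020000)/(2.284900 - (-0.959600))
       = 1.330550
Iteration 2:
  f(2.070000) = 2.284900
  f(1.330550) = -0.229636
  x_3 = 1.330550 - (-0.229636)×(1.330550 - 2.070000)/(-0.229636 - 2.284900)
       = 1.398079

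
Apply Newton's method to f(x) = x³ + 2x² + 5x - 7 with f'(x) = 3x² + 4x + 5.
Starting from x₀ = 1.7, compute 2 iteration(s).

f(x) = x³ + 2x² + 5x - 7
f'(x) = 3x² + 4x + 5
x₀ = 1.7

Newton-Raphson formula: x_{n+1} = x_n - f(x_n)/f'(x_n)

Iteration 1:
  f(1.700000) = 12.193000
  f'(1.700000) = 20.470000
  x_1 = 1.700000 - 12.193000/20.470000 = 1.104348
Iteration 2:
  f(1.104348) = 2.307752
  f'(1.104348) = 13.076144
  x_2 = 1.104348 - 2.307752/13.076144 = 0.927862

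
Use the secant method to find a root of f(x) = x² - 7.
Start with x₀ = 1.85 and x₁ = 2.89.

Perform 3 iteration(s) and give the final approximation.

f(x) = x² - 7
x₀ = 1.85, x₁ = 2.89

Secant formula: x_{n+1} = x_n - f(x_n)(x_n - x_{n-1})/(f(x_n) - f(x_{n-1}))

Iteration 1:
  f(1.850000) = -3.577500
  f(2.890000) = 1.352100
  x_2 = 2.890000 - 1.352100×(2.890000 - 1.850000)/(1.352100 - (-3.577500))
       = 2.604747
Iteration 2:
  f(2.890000) = 1.352100
  f(2.604747) = -0.215294
  x_3 = 2.604747 - (-0.215294)×(2.604747 - 2.890000)/(-0.215294 - 1.352100)
       = 2.643929
Iteration 3:
  f(2.604747) = -0.215294
  f(2.643929) = -0.009642
  x_4 = 2.643929 - (-0.009642)×(2.643929 - 2.604747)/(-0.009642 - (-0.215294))
       = 2.645766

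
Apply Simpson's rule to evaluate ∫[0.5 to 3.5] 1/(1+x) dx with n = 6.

f(x) = 1/(1+x)
a = 0.5, b = 3.5, n = 6
h = (b - a)/n = 0.500000

Simpson's rule: (h/3)[f(x₀) + 4f(x₁) + 2f(x₂) + ... + f(xₙ)]

x_0 = 0.5000, f(x_0) = 0.666667, coefficient = 1
x_1 = 1.0000, f(x_1) = 0.500000, coefficient = 4
x_2 = 1.5000, f(x_2) = 0.400000, coefficient = 2
x_3 = 2.0000, f(x_3) = 0.333333, coefficient = 4
x_4 = 2.5000, f(x_4) = 0.285714, coefficient = 2
x_5 = 3.0000, f(x_5) = 0.250000, coefficient = 4
x_6 = 3.5000, f(x_6) = 0.222222, coefficient = 1

I ≈ (0.500000/3) × 6.593651 = 1.098942
Exact value: 1.098612
Error: 0.000330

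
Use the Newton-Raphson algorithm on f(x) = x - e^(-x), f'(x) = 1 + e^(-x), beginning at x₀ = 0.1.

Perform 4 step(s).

f(x) = x - e^(-x)
f'(x) = 1 + e^(-x)
x₀ = 0.1

Newton-Raphson formula: x_{n+1} = x_n - f(x_n)/f'(x_n)

Iteration 1:
  f(0.100000) = -0.804837
  f'(0.100000) = 1.904837
  x_1 = 0.100000 - (-0.804837)/1.904837 = 0.522523
Iteration 2:
  f(0.522523) = -0.070500
  f'(0.522523) = 1.593023
  x_2 = 0.522523 - (-0.070500)/1.593023 = 0.566778
Iteration 3:
  f(0.566778) = -0.000572
  f'(0.566778) = 1.567350
  x_3 = 0.566778 - (-0.000572)/1.567350 = 0.567143
Iteration 4:
  f(0.567143) = 0.000000
  f'(0.567143) = 1.567143
  x_4 = 0.567143 - 0.000000/1.567143 = 0.567143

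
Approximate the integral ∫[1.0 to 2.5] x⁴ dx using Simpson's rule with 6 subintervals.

f(x) = x⁴
a = 1.0, b = 2.5, n = 6
h = (b - a)/n = 0.250000

Simpson's rule: (h/3)[f(x₀) + 4f(x₁) + 2f(x₂) + ... + f(xₙ)]

x_0 = 1.0000, f(x_0) = 1.000000, coefficient = 1
x_1 = 1.2500, f(x_1) = 2.441406, coefficient = 4
x_2 = 1.5000, f(x_2) = 5.062500, coefficient = 2
x_3 = 1.7500, f(x_3) = 9.378906, coefficient = 4
x_4 = 2.0000, f(x_4) = 16.000000, coefficient = 2
x_5 = 2.2500, f(x_5) = 25.628906, coefficient = 4
x_6 = 2.5000, f(x_6) = 39.062500, coefficient = 1

I ≈ (0.250000/3) × 231.984375 = 19.332031
Exact value: 19.331250
Error: 0.000781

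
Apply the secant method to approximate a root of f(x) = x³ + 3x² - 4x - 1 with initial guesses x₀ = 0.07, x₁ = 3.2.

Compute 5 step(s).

f(x) = x³ + 3x² - 4x - 1
x₀ = 0.07, x₁ = 3.2

Secant formula: x_{n+1} = x_n - f(x_n)(x_n - x_{n-1})/(f(x_n) - f(x_{n-1}))

Iteration 1:
  f(0.070000) = -1.264957
  f(3.200000) = 49.688000
  x_2 = 3.200000 - 49.688000×(3.200000 - 0.070000)/(49.688000 - (-1.264957))
       = 0.147705
Iteration 2:
  f(3.200000) = 49.688000
  f(0.147705) = -1.522148
  x_3 = 0.147705 - (-1.522148)×(0.147705 - 3.200000)/(-1.522148 - 49.688000)
       = 0.238430
Iteration 3:
  f(0.147705) = -1.522148
  f(0.238430) = -1.769620
  x_4 = 0.238430 - (-1.769620)×(0.238430 - 0.147705)/(-1.769620 - (-1.522148))
       = -0.410326
Iteration 4:
  f(0.238430) = -1.769620
  f(-0.410326) = 1.077323
  x_5 = -0.410326 - 1.077323×(-0.410326 - 0.238430)/(1.077323 - (-1.769620))
       = -0.164828
Iteration 5:
  f(-0.410326) = 1.077323
  f(-0.164828) = -0.263662
  x_6 = -0.164828 - (-0.263662)×(-0.164828 - (-0.410326))/(-0.263662 - 1.077323)
       = -0.213097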